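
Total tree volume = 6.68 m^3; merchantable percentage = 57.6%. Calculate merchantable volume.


Formula: MV = V_total * (merchantable_pct / 100)
Merchantable fraction = 57.6% / 100 = 0.576
MV = 6.68 m^3 * 0.576 = 3.848 m^3

3.848


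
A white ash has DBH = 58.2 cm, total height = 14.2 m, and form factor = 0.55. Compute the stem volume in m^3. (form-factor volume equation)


Formula: V = pi * (DBH/200)^2 * H * ff
Radius = DBH/200 = 58.2/200 = 0.291 m
Radius^2 = 0.291^2 = 0.084681 m^2
V = pi * 0.084681 * 14.2 * 0.55
V = 2.078 m^3

2.078


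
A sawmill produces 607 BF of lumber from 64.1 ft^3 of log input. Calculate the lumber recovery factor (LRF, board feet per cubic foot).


Formula: LRF = Lumber Output (BF) / Log Input (ft^3)
LRF = 607 BF / 64.1 ft^3
LRF = 9.47 BF/ft^3

9.47


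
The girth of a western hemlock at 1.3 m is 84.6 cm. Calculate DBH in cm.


Formula: DBH = C / pi
DBH = 84.6 / pi
pi = 3.14159...
DBH = 26.9 cm

26.9


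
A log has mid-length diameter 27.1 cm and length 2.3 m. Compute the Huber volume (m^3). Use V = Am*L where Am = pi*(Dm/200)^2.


Huber: V = Am * L,  Am = pi*(Dm/200)^2
Am = pi*(27.1/200)^2 = 0.05768 m^2
V = 0.05768*2.3 = 0.1327 m^3

0.1327


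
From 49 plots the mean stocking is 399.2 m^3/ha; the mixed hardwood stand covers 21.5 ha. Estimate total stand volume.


Formula: Total Volume = Mean Volume per ha * Total Area
Total Volume = 399.2 m^3/ha * 21.5 ha
Total Volume = 8583 m^3

8583


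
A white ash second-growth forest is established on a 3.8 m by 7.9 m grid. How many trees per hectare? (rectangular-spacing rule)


Formula: TPH = 10000 m^2/ha / (spacing_x * spacing_y)
Area per tree = 3.8 m * 7.9 m = 30.02 m^2
TPH = 10000 / 30.02 = 333 trees/ha

333


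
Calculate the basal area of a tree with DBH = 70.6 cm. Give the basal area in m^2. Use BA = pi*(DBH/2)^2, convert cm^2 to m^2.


Formula: BA = pi * (DBH/2)^2 / 10000  (cm^2 to m^2)
Radius = DBH/2 = 70.6/2 = 35.3 cm
BA = pi * 35.3^2 / 10000
   = 3914.7072 cm^2 / 10000
   = 0.3915 m^2

0.3915


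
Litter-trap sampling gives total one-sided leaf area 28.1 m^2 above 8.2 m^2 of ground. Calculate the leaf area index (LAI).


Formula: LAI = total leaf area / ground area  (dimensionless)
LAI = 28.1 m^2 / 8.2 m^2
LAI = 3.43

3.43


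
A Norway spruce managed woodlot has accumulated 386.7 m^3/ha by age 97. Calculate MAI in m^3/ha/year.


Formula: MAI = Total Volume / Stand Age
MAI = 386.7 m^3/ha / 97 years
MAI = 3.99 m^3/ha/year

3.99


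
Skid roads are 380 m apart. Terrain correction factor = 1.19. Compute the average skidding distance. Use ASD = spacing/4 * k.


Formula: ASD = (spacing / 4) * correction
Uncorrected distance = spacing / 4 = 380 / 4 = 95 m
ASD = 95 * 1.19 = 113 m

113


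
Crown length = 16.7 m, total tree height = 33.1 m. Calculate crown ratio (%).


Formula: Crown Ratio = (Crown Length / Total Height) * 100
CR = (16.7 m / 33.1 m) * 100
CR = 0.5045 * 100 = 50.5%

50.5


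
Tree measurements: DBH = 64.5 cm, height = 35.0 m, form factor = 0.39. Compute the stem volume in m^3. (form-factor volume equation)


Formula: V = pi * (DBH/200)^2 * H * ff
Radius = DBH/200 = 64.5/200 = 0.3225 m
Radius^2 = 0.3225^2 = 0.10400625 m^2
V = pi * 0.10400625 * 35.0 * 0.39
V = 4.46 m^3

4.46


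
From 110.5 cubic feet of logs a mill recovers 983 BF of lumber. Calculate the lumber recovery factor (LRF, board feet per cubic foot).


Formula: LRF = Lumber Output (BF) / Log Input (ft^3)
LRF = 983 BF / 110.5 ft^3
LRF = 8.9 BF/ft^3

8.9


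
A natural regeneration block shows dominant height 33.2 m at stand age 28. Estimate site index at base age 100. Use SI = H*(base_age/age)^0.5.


Formula: SI = H_dom * (base_age / age)^0.5
Age ratio = 100 / 28 = 3.57143
sqrt(age_ratio) = 1.88982
SI = 33.2 * 1.88982 = 62.7 m

62.7


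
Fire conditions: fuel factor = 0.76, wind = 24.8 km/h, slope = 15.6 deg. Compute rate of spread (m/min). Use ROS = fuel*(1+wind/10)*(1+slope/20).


Formula: ROS = fuel * (1 + wind/10) * (1 + slope/20)
Wind factor = 1 + 24.8/10 = 3.48
Slope factor = 1 + 15.6/20 = 1.78
ROS = 0.76 * 3.48 * 1.78 = 4.71 m/min

4.71


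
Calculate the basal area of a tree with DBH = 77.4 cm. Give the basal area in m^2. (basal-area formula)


Formula: BA = pi * (DBH/2)^2 / 10000  (cm^2 to m^2)
Radius = DBH/2 = 77.4/2 = 38.7 cm
BA = pi * 38.7^2 / 10000
   = 4705.1319 cm^2 / 10000
   = 0.4705 m^2

0.4705


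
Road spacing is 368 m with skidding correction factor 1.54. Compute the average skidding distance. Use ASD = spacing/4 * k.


Formula: ASD = (spacing / 4) * correction
Uncorrected distance = spacing / 4 = 368 / 4 = 92 m
ASD = 92 * 1.54 = 142 m

142


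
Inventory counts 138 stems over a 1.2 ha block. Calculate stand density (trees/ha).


Formula: Stand Density = N_trees / Area_ha
Density = 138 trees / 1.2 ha
Density = 115 trees/ha

115


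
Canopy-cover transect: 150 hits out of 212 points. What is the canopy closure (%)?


Formula: Canopy closure = covered points / total points * 100
Closure = 150 / 212 * 100
Closure = 0.7075 * 100 = 70.8%

70.8


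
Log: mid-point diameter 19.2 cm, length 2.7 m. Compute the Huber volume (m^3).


Huber: V = Am * L,  Am = pi*(Dm/200)^2
Am = pi*(19.2/200)^2 = 0.028953 m^2
V = 0.028953*2.7 = 0.0782 m^3

0.0782


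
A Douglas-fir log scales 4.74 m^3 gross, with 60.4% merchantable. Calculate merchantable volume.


Formula: MV = V_total * (merchantable_pct / 100)
Merchantable fraction = 60.4% / 100 = 0.604
MV = 4.74 m^3 * 0.604 = 2.863 m^3

2.863


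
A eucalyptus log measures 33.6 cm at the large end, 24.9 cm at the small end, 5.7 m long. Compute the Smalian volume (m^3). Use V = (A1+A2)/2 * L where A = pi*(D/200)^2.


Smalian: V = (A1 + A2)/2 * L,  A = pi*(D/200)^2
A1 = pi*(33.6/200)^2 = 0.088668 m^2
A2 = pi*(24.9/200)^2 = 0.048695 m^2
V = (0.088668+0.048695)/2*5.7 = 0.3915 m^3

0.3915


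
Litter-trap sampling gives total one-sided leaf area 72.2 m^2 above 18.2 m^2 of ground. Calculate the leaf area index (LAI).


Formula: LAI = total leaf area / ground area  (dimensionless)
LAI = 72.2 m^2 / 18.2 m^2
LAI = 3.97

3.97


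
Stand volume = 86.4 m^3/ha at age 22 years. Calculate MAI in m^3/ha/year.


Formula: MAI = Total Volume / Stand Age
MAI = 86.4 m^3/ha / 22 years
MAI = 3.93 m^3/ha/year

3.93


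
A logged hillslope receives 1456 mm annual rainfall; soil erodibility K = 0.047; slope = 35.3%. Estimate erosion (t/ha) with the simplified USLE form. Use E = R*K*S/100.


Formula: E = R * K * S / 100  (simplified USLE)
R * K = 1456 * 0.047 = 68.432
E = 68.432 * 35.3 / 100 = 24.16 t/ha

24.16


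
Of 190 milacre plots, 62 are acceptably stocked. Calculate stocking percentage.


Formula: Stocking % = stocked plots / total plots * 100
Stocking = 62 / 190 * 100
Stocking = 0.3263 * 100 = 32.6%

32.6


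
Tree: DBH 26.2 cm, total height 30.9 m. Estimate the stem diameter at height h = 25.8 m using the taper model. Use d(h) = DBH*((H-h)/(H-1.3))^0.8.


Taper: d(h) = DBH * ((H - h) / (H - 1.3))^0.8
Numerator = H - h = 30.9 - 25.8 = 5.1 m
Denominator = H - 1.3 = 30.9 - 1.3 = 29.6 m
Ratio = 5.1 / 29.6 = 0.1723
d = 26.2 * 0.1723^0.8 = 6.4 cm

6.4


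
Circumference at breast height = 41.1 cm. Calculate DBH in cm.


Formula: DBH = C / pi
DBH = 41.1 / pi
pi = 3.14159...
DBH = 13.1 cm

13.1


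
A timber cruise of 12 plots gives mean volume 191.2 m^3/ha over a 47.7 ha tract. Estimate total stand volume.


Formula: Total Volume = Mean Volume per ha * Total Area
Total Volume = 191.2 m^3/ha * 47.7 ha
Total Volume = 9120 m^3

9120


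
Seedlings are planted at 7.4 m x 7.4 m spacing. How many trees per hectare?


Formula: TPH = 10000 m^2/ha / (spacing_x * spacing_y)
Area per tree = 7.4 m * 7.4 m = 54.76 m^2
TPH = 10000 / 54.76 = 183 trees/ha

183


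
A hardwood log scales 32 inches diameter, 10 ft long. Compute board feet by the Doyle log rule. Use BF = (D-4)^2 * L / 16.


Doyle: BF = (D - 4)^2 * L / 16
Adjusted diameter = 32 - 4 = 28 in
(D-4)^2 = 28^2 = 784
BF = 784 * 10 / 16 = 490 BF

490


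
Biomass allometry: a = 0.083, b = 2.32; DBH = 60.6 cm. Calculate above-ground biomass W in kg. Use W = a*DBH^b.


Formula: W = a * DBH^b  (allometric power law)
DBH^b = 60.6^2.32 = 13656.4081
W = 0.083 * 13656.4081 = 1133.5 kg

1133.5


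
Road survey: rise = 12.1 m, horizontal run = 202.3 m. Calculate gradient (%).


Formula: Gradient = rise / run * 100
Gradient = 12.1 / 202.3 * 100 = 6.0%

6.0


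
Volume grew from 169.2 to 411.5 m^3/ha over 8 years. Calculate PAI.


Formula: PAI = (V_T2 - V_T1) / (T2 - T1)
Volume increment = 411.5 - 169.2 = 242.3 m^3/ha
PAI = 242.3 / 8 = 30.29 m^3/ha/year

30.29


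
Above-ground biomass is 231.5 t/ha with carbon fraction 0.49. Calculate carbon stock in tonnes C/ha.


Formula: Carbon Stock = Biomass * Carbon Fraction
C = 231.5 t/ha * 0.49
C = 113.4 t C/ha

113.4


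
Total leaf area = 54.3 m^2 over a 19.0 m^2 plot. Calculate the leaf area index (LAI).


Formula: LAI = total leaf area / ground area  (dimensionless)
LAI = 54.3 m^2 / 19.0 m^2
LAI = 2.86

2.86


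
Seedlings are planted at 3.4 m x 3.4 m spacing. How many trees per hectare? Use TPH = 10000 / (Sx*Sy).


Formula: TPH = 10000 m^2/ha / (spacing_x * spacing_y)
Area per tree = 3.4 m * 3.4 m = 11.56 m^2
TPH = 10000 / 11.56 = 865 trees/ha

865


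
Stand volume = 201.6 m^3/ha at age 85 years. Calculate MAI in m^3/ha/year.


Formula: MAI = Total Volume / Stand Age
MAI = 201.6 m^3/ha / 85 years
MAI = 2.37 m^3/ha/year

2.37


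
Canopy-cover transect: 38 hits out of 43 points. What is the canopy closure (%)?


Formula: Canopy closure = covered points / total points * 100
Closure = 38 / 43 * 100
Closure = 0.8837 * 100 = 88.4%

88.4


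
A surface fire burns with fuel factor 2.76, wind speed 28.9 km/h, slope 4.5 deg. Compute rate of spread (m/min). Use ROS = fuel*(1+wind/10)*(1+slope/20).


Formula: ROS = fuel * (1 + wind/10) * (1 + slope/20)
Wind factor = 1 + 28.9/10 = 3.89
Slope factor = 1 + 4.5/20 = 1.225
ROS = 2.76 * 3.89 * 1.225 = 13.15 m/min

13.15


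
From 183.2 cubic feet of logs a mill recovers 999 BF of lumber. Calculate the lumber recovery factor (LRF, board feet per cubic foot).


Formula: LRF = Lumber Output (BF) / Log Input (ft^3)
LRF = 999 BF / 183.2 ft^3
LRF = 5.45 BF/ft^3

5.45


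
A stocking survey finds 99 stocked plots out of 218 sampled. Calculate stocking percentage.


Formula: Stocking % = stocked plots / total plots * 100
Stocking = 99 / 218 * 100
Stocking = 0.4541 * 100 = 45.4%

45.4


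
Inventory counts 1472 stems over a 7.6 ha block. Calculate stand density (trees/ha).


Formula: Stand Density = N_trees / Area_ha
Density = 1472 trees / 7.6 ha
Density = 194 trees/ha

194


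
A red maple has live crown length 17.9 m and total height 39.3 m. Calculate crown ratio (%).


Formula: Crown Ratio = (Crown Length / Total Height) * 100
CR = (17.9 m / 39.3 m) * 100
CR = 0.4555 * 100 = 45.5%

45.5


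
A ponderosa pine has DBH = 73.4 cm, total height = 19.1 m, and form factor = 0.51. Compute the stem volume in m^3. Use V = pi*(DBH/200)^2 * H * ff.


Formula: V = pi * (DBH/200)^2 * H * ff
Radius = DBH/200 = 73.4/200 = 0.367 m
Radius^2 = 0.367^2 = 0.134689 m^2
V = pi * 0.134689 * 19.1 * 0.51
V = 4.122 m^3

4.122


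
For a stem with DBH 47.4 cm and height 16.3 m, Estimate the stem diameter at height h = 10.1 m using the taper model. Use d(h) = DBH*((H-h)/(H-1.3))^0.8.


Taper: d(h) = DBH * ((H - h) / (H - 1.3))^0.8
Numerator = H - h = 16.3 - 10.1 = 6.2 m
Denominator = H - 1.3 = 16.3 - 1.3 = 15.0 m
Ratio = 6.2 / 15.0 = 0.41333
d = 47.4 * 0.41333^0.8 = 23.4 cm

23.4


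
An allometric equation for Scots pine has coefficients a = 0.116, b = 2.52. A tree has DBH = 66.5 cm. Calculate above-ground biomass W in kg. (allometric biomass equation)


Formula: W = a * DBH^b  (allometric power law)
DBH^b = 66.5^2.52 = 39220.267
W = 0.116 * 39220.267 = 4549.6 kg

4549.6


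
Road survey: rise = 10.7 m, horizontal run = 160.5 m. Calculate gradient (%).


Formula: Gradient = rise / run * 100
Gradient = 10.7 / 160.5 * 100 = 6.7%

6.7


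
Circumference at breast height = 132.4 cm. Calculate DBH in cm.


Formula: DBH = C / pi
DBH = 132.4 / pi
pi = 3.14159...
DBH = 42.1 cm

42.1


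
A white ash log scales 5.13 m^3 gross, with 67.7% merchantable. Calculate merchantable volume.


Formula: MV = V_total * (merchantable_pct / 100)
Merchantable fraction = 67.7% / 100 = 0.677
MV = 5.13 m^3 * 0.677 = 3.473 m^3

3.473


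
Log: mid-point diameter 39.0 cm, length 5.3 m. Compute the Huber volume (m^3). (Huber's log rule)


Huber: V = Am * L,  Am = pi*(Dm/200)^2
Am = pi*(39.0/200)^2 = 0.119459 m^2
V = 0.119459*5.3 = 0.6331 m^3

0.6331


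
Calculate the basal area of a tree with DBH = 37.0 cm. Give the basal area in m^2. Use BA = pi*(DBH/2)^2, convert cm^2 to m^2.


Formula: BA = pi * (DBH/2)^2 / 10000  (cm^2 to m^2)
Radius = DBH/2 = 37.0/2 = 18.5 cm
BA = pi * 18.5^2 / 10000
   = 1075.2101 cm^2 / 10000
   = 0.1075 m^2

0.1075


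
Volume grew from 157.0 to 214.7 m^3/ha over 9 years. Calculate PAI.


Formula: PAI = (V_T2 - V_T1) / (T2 - T1)
Volume increment = 214.7 - 157.0 = 57.7 m^3/ha
PAI = 57.7 / 9 = 6.41 m^3/ha/year

6.41


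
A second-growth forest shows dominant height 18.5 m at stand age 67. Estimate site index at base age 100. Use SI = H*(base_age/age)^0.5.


Formula: SI = H_dom * (base_age / age)^0.5
Age ratio = 100 / 67 = 1.49254
sqrt(age_ratio) = 1.22169
SI = 18.5 * 1.22169 = 22.6 m

22.6


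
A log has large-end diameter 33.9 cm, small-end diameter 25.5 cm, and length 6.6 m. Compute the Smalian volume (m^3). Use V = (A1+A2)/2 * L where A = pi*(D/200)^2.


Smalian: V = (A1 + A2)/2 * L,  A = pi*(D/200)^2
A1 = pi*(33.9/200)^2 = 0.090259 m^2
A2 = pi*(25.5/200)^2 = 0.051071 m^2
V = (0.090259+0.051071)/2*6.6 = 0.4664 m^3

0.4664


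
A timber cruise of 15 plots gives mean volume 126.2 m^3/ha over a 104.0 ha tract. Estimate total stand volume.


Formula: Total Volume = Mean Volume per ha * Total Area
Total Volume = 126.2 m^3/ha * 104.0 ha
Total Volume = 13125 m^3

13125


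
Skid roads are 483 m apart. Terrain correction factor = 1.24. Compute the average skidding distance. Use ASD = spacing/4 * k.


Formula: ASD = (spacing / 4) * correction
Uncorrected distance = spacing / 4 = 483 / 4 = 120.75 m
ASD = 120.75 * 1.24 = 150 m

150


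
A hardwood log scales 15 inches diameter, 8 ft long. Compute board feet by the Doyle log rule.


Doyle: BF = (D - 4)^2 * L / 16
Adjusted diameter = 15 - 4 = 11 in
(D-4)^2 = 11^2 = 121
BF = 121 * 8 / 16 = 61 BF

61


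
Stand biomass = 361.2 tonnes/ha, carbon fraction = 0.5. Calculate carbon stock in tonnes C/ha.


Formula: Carbon Stock = Biomass * Carbon Fraction
C = 361.2 t/ha * 0.5
C = 180.6 t C/ha

180.6


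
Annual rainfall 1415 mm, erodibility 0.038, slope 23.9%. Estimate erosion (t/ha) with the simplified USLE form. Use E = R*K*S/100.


Formula: E = R * K * S / 100  (simplified USLE)
R * K = 1415 * 0.038 = 53.77
E = 53.77 * 23.9 / 100 = 12.85 t/ha

12.85


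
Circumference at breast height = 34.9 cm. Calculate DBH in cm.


Formula: DBH = C / pi
DBH = 34.9 / pi
pi = 3.14159...
DBH = 11.1 cm

11.1


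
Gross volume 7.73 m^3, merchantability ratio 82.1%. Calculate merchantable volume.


Formula: MV = V_total * (merchantable_pct / 100)
Merchantable fraction = 82.1% / 100 = 0.821
MV = 7.73 m^3 * 0.821 = 6.346 m^3

6.346


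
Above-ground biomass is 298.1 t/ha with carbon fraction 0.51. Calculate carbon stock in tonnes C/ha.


Formula: Carbon Stock = Biomass * Carbon Fraction
C = 298.1 t/ha * 0.51
C = 152.0 t C/ha

152.0


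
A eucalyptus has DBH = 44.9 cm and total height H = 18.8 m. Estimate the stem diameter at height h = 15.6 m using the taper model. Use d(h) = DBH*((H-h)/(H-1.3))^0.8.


Taper: d(h) = DBH * ((H - h) / (H - 1.3))^0.8
Numerator = H - h = 18.8 - 15.6 = 3.2 m
Denominator = H - 1.3 = 18.8 - 1.3 = 17.5 m
Ratio = 3.2 / 17.5 = 0.18286
d = 44.9 * 0.18286^0.8 = 11.5 cm

11.5


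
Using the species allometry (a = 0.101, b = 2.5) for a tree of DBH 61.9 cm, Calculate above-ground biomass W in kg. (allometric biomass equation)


Formula: W = a * DBH^b  (allometric power law)
DBH^b = 61.9^2.5 = 30145.7867
W = 0.101 * 30145.7867 = 3044.7 kg

3044.7


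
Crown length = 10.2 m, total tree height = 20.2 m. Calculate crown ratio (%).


Formula: Crown Ratio = (Crown Length / Total Height) * 100
CR = (10.2 m / 20.2 m) * 100
CR = 0.505 * 100 = 50.5%

50.5


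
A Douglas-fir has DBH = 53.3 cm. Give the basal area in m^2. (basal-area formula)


Formula: BA = pi * (DBH/2)^2 / 10000  (cm^2 to m^2)
Radius = DBH/2 = 53.3/2 = 26.65 cm
BA = pi * 26.65^2 / 10000
   = 2231.2298 cm^2 / 10000
   = 0.2231 m^2

0.2231


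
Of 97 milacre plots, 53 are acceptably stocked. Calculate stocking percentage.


Formula: Stocking % = stocked plots / total plots * 100
Stocking = 53 / 97 * 100
Stocking = 0.5464 * 100 = 54.6%

54.6


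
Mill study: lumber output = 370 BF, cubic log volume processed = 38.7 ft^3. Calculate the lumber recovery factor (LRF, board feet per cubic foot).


Formula: LRF = Lumber Output (BF) / Log Input (ft^3)
LRF = 370 BF / 38.7 ft^3
LRF = 9.56 BF/ft^3

9.56


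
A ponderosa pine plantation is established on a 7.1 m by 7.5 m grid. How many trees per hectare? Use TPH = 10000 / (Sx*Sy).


Formula: TPH = 10000 m^2/ha / (spacing_x * spacing_y)
Area per tree = 7.1 m * 7.5 m = 53.25 m^2
TPH = 10000 / 53.25 = 188 trees/ha

188


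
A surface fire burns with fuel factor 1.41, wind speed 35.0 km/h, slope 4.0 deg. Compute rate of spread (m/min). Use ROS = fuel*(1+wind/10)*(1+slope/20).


Formula: ROS = fuel * (1 + wind/10) * (1 + slope/20)
Wind factor = 1 + 35.0/10 = 4.5
Slope factor = 1 + 4.0/20 = 1.2
ROS = 1.41 * 4.5 * 1.2 = 7.61 m/min

7.61


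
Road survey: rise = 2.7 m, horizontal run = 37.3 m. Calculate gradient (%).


Formula: Gradient = rise / run * 100
Gradient = 2.7 / 37.3 * 100 = 7.2%

7.2


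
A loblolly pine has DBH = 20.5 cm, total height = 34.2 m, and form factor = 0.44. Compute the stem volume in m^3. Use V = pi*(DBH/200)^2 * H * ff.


Formula: V = pi * (DBH/200)^2 * H * ff
Radius = DBH/200 = 20.5/200 = 0.1025 m
Radius^2 = 0.1025^2 = 0.01050625 m^2
V = pi * 0.01050625 * 34.2 * 0.44
V = 0.497 m^3

0.497


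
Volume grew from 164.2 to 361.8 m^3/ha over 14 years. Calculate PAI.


Formula: PAI = (V_T2 - V_T1) / (T2 - T1)
Volume increment = 361.8 - 164.2 = 197.6 m^3/ha
PAI = 197.6 / 14 = 14.11 m^3/ha/year

14.11


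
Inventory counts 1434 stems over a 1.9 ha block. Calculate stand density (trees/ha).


Formula: Stand Density = N_trees / Area_ha
Density = 1434 trees / 1.9 ha
Density = 755 trees/ha

755


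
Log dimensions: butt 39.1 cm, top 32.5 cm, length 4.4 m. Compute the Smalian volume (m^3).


Smalian: V = (A1 + A2)/2 * L,  A = pi*(D/200)^2
A1 = pi*(39.1/200)^2 = 0.120072 m^2
A2 = pi*(32.5/200)^2 = 0.082958 m^2
V = (0.120072+0.082958)/2*4.4 = 0.4467 m^3

0.4467


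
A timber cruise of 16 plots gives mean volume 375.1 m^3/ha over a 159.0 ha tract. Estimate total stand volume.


Formula: Total Volume = Mean Volume per ha * Total Area
Total Volume = 375.1 m^3/ha * 159.0 ha
Total Volume = 59641 m^3

59641


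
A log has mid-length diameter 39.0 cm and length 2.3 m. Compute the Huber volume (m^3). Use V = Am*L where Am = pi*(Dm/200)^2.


Huber: V = Am * L,  Am = pi*(Dm/200)^2
Am = pi*(39.0/200)^2 = 0.119459 m^2
V = 0.119459*2.3 = 0.2748 m^3

0.2748


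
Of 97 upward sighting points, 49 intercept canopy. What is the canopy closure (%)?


Formula: Canopy closure = covered points / total points * 100
Closure = 49 / 97 * 100
Closure = 0.5052 * 100 = 50.5%

50.5


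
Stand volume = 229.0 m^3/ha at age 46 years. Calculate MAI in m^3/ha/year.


Formula: MAI = Total Volume / Stand Age
MAI = 229.0 m^3/ha / 46 years
MAI = 4.98 m^3/ha/year

4.98


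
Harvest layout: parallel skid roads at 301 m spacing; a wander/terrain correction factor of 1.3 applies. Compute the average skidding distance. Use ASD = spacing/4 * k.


Formula: ASD = (spacing / 4) * correction
Uncorrected distance = spacing / 4 = 301 / 4 = 75.25 m
ASD = 75.25 * 1.3 = 98 m

98


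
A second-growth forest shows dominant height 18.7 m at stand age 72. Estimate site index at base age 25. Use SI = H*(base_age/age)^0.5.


Formula: SI = H_dom * (base_age / age)^0.5
Age ratio = 25 / 72 = 0.34722
sqrt(age_ratio) = 0.58926
SI = 18.7 * 0.58926 = 11.0 m

11.0


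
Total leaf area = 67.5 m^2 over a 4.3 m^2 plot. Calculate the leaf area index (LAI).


Formula: LAI = total leaf area / ground area  (dimensionless)
LAI = 67.5 m^2 / 4.3 m^2
LAI = 15.7

15.7


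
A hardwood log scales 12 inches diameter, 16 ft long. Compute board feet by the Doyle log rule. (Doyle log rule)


Doyle: BF = (D - 4)^2 * L / 16
Adjusted diameter = 12 - 4 = 8 in
(D-4)^2 = 8^2 = 64
BF = 64 * 16 / 16 = 64 BF

64


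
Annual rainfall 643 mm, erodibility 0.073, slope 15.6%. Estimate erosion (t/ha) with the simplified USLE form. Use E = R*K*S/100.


Formula: E = R * K * S / 100  (simplified USLE)
R * K = 643 * 0.073 = 46.939
E = 46.939 * 15.6 / 100 = 7.32 t/ha

7.32


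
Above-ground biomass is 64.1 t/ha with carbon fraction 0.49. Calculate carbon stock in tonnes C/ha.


Formula: Carbon Stock = Biomass * Carbon Fraction
C = 64.1 t/ha * 0.49
C = 31.4 t C/ha

31.4


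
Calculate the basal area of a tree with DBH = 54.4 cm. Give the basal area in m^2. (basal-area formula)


Formula: BA = pi * (DBH/2)^2 / 10000  (cm^2 to m^2)
Radius = DBH/2 = 54.4/2 = 27.2 cm
BA = pi * 27.2^2 / 10000
   = 2324.2759 cm^2 / 10000
   = 0.2324 m^2

0.2324


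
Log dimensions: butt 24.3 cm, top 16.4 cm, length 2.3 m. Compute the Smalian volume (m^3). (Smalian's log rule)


Smalian: V = (A1 + A2)/2 * L,  A = pi*(D/200)^2
A1 = pi*(24.3/200)^2 = 0.046377 m^2
A2 = pi*(16.4/200)^2 = 0.021124 m^2
V = (0.046377+0.021124)/2*2.3 = 0.0776 m^3

0.0776


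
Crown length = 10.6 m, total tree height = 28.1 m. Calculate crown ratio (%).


Formula: Crown Ratio = (Crown Length / Total Height) * 100
CR = (10.6 m / 28.1 m) * 100
CR = 0.3772 * 100 = 37.7%

37.7


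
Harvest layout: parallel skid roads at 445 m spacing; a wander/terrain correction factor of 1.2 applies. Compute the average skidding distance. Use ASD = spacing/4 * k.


Formula: ASD = (spacing / 4) * correction
Uncorrected distance = spacing / 4 = 445 / 4 = 111.25 m
ASD = 111.25 * 1.2 = 134 m

134


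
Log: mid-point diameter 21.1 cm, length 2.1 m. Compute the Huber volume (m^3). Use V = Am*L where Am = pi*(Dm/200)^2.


Huber: V = Am * L,  Am = pi*(Dm/200)^2
Am = pi*(21.1/200)^2 = 0.034967 m^2
V = 0.034967*2.1 = 0.0734 m^3

0.0734


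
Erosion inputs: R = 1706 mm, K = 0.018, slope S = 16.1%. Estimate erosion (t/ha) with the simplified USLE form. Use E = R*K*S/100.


Formula: E = R * K * S / 100  (simplified USLE)
R * K = 1706 * 0.018 = 30.708
E = 30.708 * 16.1 / 100 = 4.94 t/ha

4.94


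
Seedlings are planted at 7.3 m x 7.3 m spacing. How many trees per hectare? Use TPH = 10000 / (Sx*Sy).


Formula: TPH = 10000 m^2/ha / (spacing_x * spacing_y)
Area per tree = 7.3 m * 7.3 m = 53.29 m^2
TPH = 10000 / 53.29 = 188 trees/ha

188


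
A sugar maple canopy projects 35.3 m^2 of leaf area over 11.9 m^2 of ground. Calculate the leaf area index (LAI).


Formula: LAI = total leaf area / ground area  (dimensionless)
LAI = 35.3 m^2 / 11.9 m^2
LAI = 2.97

2.97


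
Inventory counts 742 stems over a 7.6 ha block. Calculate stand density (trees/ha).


Formula: Stand Density = N_trees / Area_ha
Density = 742 trees / 7.6 ha
Density = 98 trees/ha

98


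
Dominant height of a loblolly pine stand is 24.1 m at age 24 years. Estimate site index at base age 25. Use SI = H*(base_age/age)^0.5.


Formula: SI = H_dom * (base_age / age)^0.5
Age ratio = 25 / 24 = 1.04167
sqrt(age_ratio) = 1.02062
SI = 24.1 * 1.02062 = 24.6 m

24.6


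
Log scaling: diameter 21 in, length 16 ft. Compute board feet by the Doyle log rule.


Doyle: BF = (D - 4)^2 * L / 16
Adjusted diameter = 21 - 4 = 17 in
(D-4)^2 = 17^2 = 289
BF = 289 * 16 / 16 = 289 BF

289


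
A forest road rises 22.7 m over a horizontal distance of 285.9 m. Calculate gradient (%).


Formula: Gradient = rise / run * 100
Gradient = 22.7 / 285.9 * 100 = 7.9%

7.9


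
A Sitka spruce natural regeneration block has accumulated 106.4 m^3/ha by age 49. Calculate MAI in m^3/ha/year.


Formula: MAI = Total Volume / Stand Age
MAI = 106.4 m^3/ha / 49 years
MAI = 2.17 m^3/ha/year

2.17


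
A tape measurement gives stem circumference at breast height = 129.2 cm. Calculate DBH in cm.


Formula: DBH = C / pi
DBH = 129.2 / pi
pi = 3.14159...
DBH = 41.1 cm

41.1


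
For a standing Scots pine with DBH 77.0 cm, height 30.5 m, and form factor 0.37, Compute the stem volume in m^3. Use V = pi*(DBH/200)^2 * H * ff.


Formula: V = pi * (DBH/200)^2 * H * ff
Radius = DBH/200 = 77.0/200 = 0.385 m
Radius^2 = 0.385^2 = 0.148225 m^2
V = pi * 0.148225 * 30.5 * 0.37
V = 5.255 m^3

5.255


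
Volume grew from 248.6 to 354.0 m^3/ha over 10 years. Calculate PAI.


Formula: PAI = (V_T2 - V_T1) / (T2 - T1)
Volume increment = 354.0 - 248.6 = 105.4 m^3/ha
PAI = 105.4 / 10 = 10.54 m^3/ha/year

10.54


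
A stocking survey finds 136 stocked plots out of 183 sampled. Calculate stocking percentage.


Formula: Stocking % = stocked plots / total plots * 100
Stocking = 136 / 183 * 100
Stocking = 0.7432 * 100 = 74.3%

74.3


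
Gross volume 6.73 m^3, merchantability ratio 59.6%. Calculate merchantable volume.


Formula: MV = V_total * (merchantable_pct / 100)
Merchantable fraction = 59.6% / 100 = 0.596
MV = 6.73 m^3 * 0.596 = 4.011 m^3

4.011


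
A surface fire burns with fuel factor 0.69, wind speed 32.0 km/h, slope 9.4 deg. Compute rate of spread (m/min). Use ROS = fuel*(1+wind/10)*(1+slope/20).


Formula: ROS = fuel * (1 + wind/10) * (1 + slope/20)
Wind factor = 1 + 32.0/10 = 4.2
Slope factor = 1 + 9.4/20 = 1.47
ROS = 0.69 * 4.2 * 1.47 = 4.26 m/min

4.26


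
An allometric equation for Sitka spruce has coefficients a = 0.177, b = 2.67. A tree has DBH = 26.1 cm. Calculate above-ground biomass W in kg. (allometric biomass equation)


Formula: W = a * DBH^b  (allometric power law)
DBH^b = 26.1^2.67 = 6059.4074
W = 0.177 * 6059.4074 = 1072.5 kg

1072.5


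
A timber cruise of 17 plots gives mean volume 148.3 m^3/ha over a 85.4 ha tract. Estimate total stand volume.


Formula: Total Volume = Mean Volume per ha * Total Area
Total Volume = 148.3 m^3/ha * 85.4 ha
Total Volume = 12665 m^3

12665


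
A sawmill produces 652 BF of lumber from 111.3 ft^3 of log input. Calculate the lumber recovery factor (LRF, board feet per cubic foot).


Formula: LRF = Lumber Output (BF) / Log Input (ft^3)
LRF = 652 BF / 111.3 ft^3
LRF = 5.86 BF/ft^3

5.86


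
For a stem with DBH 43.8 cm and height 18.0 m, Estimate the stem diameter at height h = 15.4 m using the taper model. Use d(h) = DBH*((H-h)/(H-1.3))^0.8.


Taper: d(h) = DBH * ((H - h) / (H - 1.3))^0.8
Numerator = H - h = 18.0 - 15.4 = 2.6 m
Denominator = H - 1.3 = 18.0 - 1.3 = 16.7 m
Ratio = 2.6 / 16.7 = 0.15569
d = 43.8 * 0.15569^0.8 = 9.9 cm

9.9


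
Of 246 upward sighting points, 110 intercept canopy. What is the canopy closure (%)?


Formula: Canopy closure = covered points / total points * 100
Closure = 110 / 246 * 100
Closure = 0.4472 * 100 = 44.7%

44.7


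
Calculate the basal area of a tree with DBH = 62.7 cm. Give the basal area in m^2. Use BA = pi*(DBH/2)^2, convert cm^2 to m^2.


Formula: BA = pi * (DBH/2)^2 / 10000  (cm^2 to m^2)
Radius = DBH/2 = 62.7/2 = 31.35 cm
BA = pi * 31.35^2 / 10000
   = 3087.6279 cm^2 / 10000
   = 0.3088 m^2

0.3088


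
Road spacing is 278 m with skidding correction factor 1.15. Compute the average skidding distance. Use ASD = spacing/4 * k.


Formula: ASD = (spacing / 4) * correction
Uncorrected distance = spacing / 4 = 278 / 4 = 69.5 m
ASD = 69.5 * 1.15 = 80 m

80


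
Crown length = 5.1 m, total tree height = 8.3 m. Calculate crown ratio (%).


Formula: Crown Ratio = (Crown Length / Total Height) * 100
CR = (5.1 m / 8.3 m) * 100
CR = 0.6145 * 100 = 61.4%

61.4


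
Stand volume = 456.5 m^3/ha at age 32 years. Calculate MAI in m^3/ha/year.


Formula: MAI = Total Volume / Stand Age
MAI = 456.5 m^3/ha / 32 years
MAI = 14.27 m^3/ha/year

14.27


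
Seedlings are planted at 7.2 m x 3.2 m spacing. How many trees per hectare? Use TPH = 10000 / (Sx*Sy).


Formula: TPH = 10000 m^2/ha / (spacing_x * spacing_y)
Area per tree = 7.2 m * 3.2 m = 23.04 m^2
TPH = 10000 / 23.04 = 434 trees/ha

434


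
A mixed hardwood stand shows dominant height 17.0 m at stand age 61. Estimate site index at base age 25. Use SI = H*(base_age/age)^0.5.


Formula: SI = H_dom * (base_age / age)^0.5
Age ratio = 25 / 61 = 0.40984
sqrt(age_ratio) = 0.64018
SI = 17.0 * 0.64018 = 10.9 m

10.9


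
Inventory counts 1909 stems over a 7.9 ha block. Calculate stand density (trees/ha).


Formula: Stand Density = N_trees / Area_ha
Density = 1909 trees / 7.9 ha
Density = 242 trees/ha

242


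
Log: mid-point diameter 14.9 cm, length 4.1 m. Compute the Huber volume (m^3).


Huber: V = Am * L,  Am = pi*(Dm/200)^2
Am = pi*(14.9/200)^2 = 0.017437 m^2
V = 0.017437*4.1 = 0.0715 m^3

0.0715


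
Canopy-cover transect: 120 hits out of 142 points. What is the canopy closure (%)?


Formula: Canopy closure = covered points / total points * 100
Closure = 120 / 142 * 100
Closure = 0.8451 * 100 = 84.5%

84.5


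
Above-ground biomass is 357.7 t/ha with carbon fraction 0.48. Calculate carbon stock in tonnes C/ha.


Formula: Carbon Stock = Biomass * Carbon Fraction
C = 357.7 t/ha * 0.48
C = 171.7 t C/ha

171.7


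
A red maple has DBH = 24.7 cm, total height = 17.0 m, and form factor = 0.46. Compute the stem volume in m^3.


Formula: V = pi * (DBH/200)^2 * H * ff
Radius = DBH/200 = 24.7/200 = 0.1235 m
Radius^2 = 0.1235^2 = 0.01525225 m^2
V = pi * 0.01525225 * 17.0 * 0.46
V = 0.375 m^3

0.375


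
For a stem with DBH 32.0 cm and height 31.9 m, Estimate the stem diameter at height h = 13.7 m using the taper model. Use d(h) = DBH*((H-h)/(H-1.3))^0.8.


Taper: d(h) = DBH * ((H - h) / (H - 1.3))^0.8
Numerator = H - h = 31.9 - 13.7 = 18.2 m
Denominator = H - 1.3 = 31.9 - 1.3 = 30.6 m
Ratio = 18.2 / 30.6 = 0.59477
d = 32.0 * 0.59477^0.8 = 21.1 cm

21.1


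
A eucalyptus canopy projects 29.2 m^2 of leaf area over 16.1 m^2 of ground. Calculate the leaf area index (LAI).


Formula: LAI = total leaf area / ground area  (dimensionless)
LAI = 29.2 m^2 / 16.1 m^2
LAI = 1.81

1.81


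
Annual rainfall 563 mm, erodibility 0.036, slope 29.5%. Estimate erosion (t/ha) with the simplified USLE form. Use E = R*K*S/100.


Formula: E = R * K * S / 100  (simplified USLE)
R * K = 563 * 0.036 = 20.268
E = 20.268 * 29.5 / 100 = 5.98 t/ha

5.98


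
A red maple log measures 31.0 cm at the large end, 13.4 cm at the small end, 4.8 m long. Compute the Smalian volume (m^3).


Smalian: V = (A1 + A2)/2 * L,  A = pi*(D/200)^2
A1 = pi*(31.0/200)^2 = 0.075477 m^2
A2 = pi*(13.4/200)^2 = 0.014103 m^2
V = (0.075477+0.014103)/2*4.8 = 0.215 m^3

0.215


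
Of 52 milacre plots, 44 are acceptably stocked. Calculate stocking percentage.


Formula: Stocking % = stocked plots / total plots * 100
Stocking = 44 / 52 * 100
Stocking = 0.8462 * 100 = 84.6%

84.6


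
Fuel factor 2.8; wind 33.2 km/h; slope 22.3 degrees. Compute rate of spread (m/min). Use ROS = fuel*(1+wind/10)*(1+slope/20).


Formula: ROS = fuel * (1 + wind/10) * (1 + slope/20)
Wind factor = 1 + 33.2/10 = 4.32
Slope factor = 1 + 22.3/20 = 2.115
ROS = 2.8 * 4.32 * 2.115 = 25.58 m/min

25.58


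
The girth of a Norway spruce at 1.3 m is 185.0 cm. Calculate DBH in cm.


Formula: DBH = C / pi
DBH = 185.0 / pi
pi = 3.14159...
DBH = 58.9 cm

58.9


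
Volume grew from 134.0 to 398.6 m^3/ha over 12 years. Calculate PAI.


Formula: PAI = (V_T2 - V_T1) / (T2 - T1)
Volume increment = 398.6 - 134.0 = 264.6 m^3/ha
PAI = 264.6 / 12 = 22.05 m^3/ha/year

22.05


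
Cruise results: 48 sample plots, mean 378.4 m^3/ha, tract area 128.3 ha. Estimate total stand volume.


Formula: Total Volume = Mean Volume per ha * Total Area
Total Volume = 378.4 m^3/ha * 128.3 ha
Total Volume = 48549 m^3

48549


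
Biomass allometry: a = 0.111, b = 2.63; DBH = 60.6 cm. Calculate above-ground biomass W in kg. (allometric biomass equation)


Formula: W = a * DBH^b  (allometric power law)
DBH^b = 60.6^2.63 = 48741.9614
W = 0.111 * 48741.9614 = 5410.4 kg

5410.4


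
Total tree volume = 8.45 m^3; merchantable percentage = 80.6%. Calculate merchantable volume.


Formula: MV = V_total * (merchantable_pct / 100)
Merchantable fraction = 80.6% / 100 = 0.806
MV = 8.45 m^3 * 0.806 = 6.811 m^3

6.811


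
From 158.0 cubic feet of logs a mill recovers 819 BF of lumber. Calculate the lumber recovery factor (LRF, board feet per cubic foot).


Formula: LRF = Lumber Output (BF) / Log Input (ft^3)
LRF = 819 BF / 158.0 ft^3
LRF = 5.18 BF/ft^3

5.18


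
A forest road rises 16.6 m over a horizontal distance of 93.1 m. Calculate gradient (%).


Formula: Gradient = rise / run * 100
Gradient = 16.6 / 93.1 * 100 = 17.8%

17.8


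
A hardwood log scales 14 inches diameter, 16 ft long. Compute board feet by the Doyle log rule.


Doyle: BF = (D - 4)^2 * L / 16
Adjusted diameter = 14 - 4 = 10 in
(D-4)^2 = 10^2 = 100
BF = 100 * 16 / 16 = 100 BF

100


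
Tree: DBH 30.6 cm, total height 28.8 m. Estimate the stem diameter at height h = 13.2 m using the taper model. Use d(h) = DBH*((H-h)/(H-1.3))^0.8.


Taper: d(h) = DBH * ((H - h) / (H - 1.3))^0.8
Numerator = H - h = 28.8 - 13.2 = 15.6 m
Denominator = H - 1.3 = 28.8 - 1.3 = 27.5 m
Ratio = 15.6 / 27.5 = 0.56727
d = 30.6 * 0.56727^0.8 = 19.4 cm

19.4


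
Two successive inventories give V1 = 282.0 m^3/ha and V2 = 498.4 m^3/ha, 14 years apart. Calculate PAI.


Formula: PAI = (V_T2 - V_T1) / (T2 - T1)
Volume increment = 498.4 - 282.0 = 216.4 m^3/ha
PAI = 216.4 / 14 = 15.46 m^3/ha/year

15.46


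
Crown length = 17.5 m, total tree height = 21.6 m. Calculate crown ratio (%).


Formula: Crown Ratio = (Crown Length / Total Height) * 100
CR = (17.5 m / 21.6 m) * 100
CR = 0.8102 * 100 = 81.0%

81.0


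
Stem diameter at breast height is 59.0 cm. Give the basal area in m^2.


Formula: BA = pi * (DBH/2)^2 / 10000  (cm^2 to m^2)
Radius = DBH/2 = 59.0/2 = 29.5 cm
BA = pi * 29.5^2 / 10000
   = 2733.971 cm^2 / 10000
   = 0.2734 m^2

0.2734


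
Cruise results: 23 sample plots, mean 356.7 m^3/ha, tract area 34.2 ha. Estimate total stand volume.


Formula: Total Volume = Mean Volume per ha * Total Area
Total Volume = 356.7 m^3/ha * 34.2 ha
Total Volume = 12199 m^3

12199


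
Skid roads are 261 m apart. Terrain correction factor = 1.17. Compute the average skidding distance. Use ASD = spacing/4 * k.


Formula: ASD = (spacing / 4) * correction
Uncorrected distance = spacing / 4 = 261 / 4 = 65.25 m
ASD = 65.25 * 1.17 = 76 m

76


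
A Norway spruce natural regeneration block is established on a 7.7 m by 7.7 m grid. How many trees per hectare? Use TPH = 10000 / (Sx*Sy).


Formula: TPH = 10000 m^2/ha / (spacing_x * spacing_y)
Area per tree = 7.7 m * 7.7 m = 59.29 m^2
TPH = 10000 / 59.29 = 169 trees/ha

169


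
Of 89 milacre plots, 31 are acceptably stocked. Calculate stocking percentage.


Formula: Stocking % = stocked plots / total plots * 100
Stocking = 31 / 89 * 100
Stocking = 0.3483 * 100 = 34.8%

34.8


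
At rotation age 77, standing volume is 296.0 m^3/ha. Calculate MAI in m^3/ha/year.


Formula: MAI = Total Volume / Stand Age
MAI = 296.0 m^3/ha / 77 years
MAI = 3.84 m^3/ha/year

3.84


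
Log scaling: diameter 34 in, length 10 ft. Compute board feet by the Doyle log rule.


Doyle: BF = (D - 4)^2 * L / 16
Adjusted diameter = 34 - 4 = 30 in
(D-4)^2 = 30^2 = 900
BF = 900 * 10 / 16 = 563 BF

563


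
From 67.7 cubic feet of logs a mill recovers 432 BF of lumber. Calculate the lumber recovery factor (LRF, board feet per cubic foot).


Formula: LRF = Lumber Output (BF) / Log Input (ft^3)
LRF = 432 BF / 67.7 ft^3
LRF = 6.38 BF/ft^3

6.38


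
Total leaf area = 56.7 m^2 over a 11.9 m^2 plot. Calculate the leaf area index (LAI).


Formula: LAI = total leaf area / ground area  (dimensionless)
LAI = 56.7 m^2 / 11.9 m^2
LAI = 4.76

4.76


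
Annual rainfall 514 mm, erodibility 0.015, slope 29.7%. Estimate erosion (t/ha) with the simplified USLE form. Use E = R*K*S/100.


Formula: E = R * K * S / 100  (simplified USLE)
R * K = 514 * 0.015 = 7.71
E = 7.71 * 29.7 / 100 = 2.29 t/ha

2.29


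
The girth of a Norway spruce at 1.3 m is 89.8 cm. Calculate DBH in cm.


Formula: DBH = C / pi
DBH = 89.8 / pi
pi = 3.14159...
DBH = 28.6 cm

28.6


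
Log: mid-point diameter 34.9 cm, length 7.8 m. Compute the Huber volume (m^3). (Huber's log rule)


Huber: V = Am * L,  Am = pi*(Dm/200)^2
Am = pi*(34.9/200)^2 = 0.095662 m^2
V = 0.095662*7.8 = 0.7462 m^3

0.7462


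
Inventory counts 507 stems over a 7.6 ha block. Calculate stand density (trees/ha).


Formula: Stand Density = N_trees / Area_ha
Density = 507 trees / 7.6 ha
Density = 67 trees/ha

67


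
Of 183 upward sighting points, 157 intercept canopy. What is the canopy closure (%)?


Formula: Canopy closure = covered points / total points * 100
Closure = 157 / 183 * 100
Closure = 0.8579 * 100 = 85.8%

85.8


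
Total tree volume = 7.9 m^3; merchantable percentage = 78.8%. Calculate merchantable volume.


Formula: MV = V_total * (merchantable_pct / 100)
Merchantable fraction = 78.8% / 100 = 0.788
MV = 7.9 m^3 * 0.788 = 6.225 m^3

6.225


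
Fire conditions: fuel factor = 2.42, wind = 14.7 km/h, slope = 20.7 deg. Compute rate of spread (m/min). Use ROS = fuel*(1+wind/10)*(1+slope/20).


Formula: ROS = fuel * (1 + wind/10) * (1 + slope/20)
Wind factor = 1 + 14.7/10 = 2.47
Slope factor = 1 + 20.7/20 = 2.035
ROS = 2.42 * 2.47 * 2.035 = 12.16 m/min

12.16


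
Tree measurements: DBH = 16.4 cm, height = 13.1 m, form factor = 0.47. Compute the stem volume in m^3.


Formula: V = pi * (DBH/200)^2 * H * ff
Radius = DBH/200 = 16.4/200 = 0.082 m
Radius^2 = 0.082^2 = 0.006724 m^2
V = pi * 0.006724 * 13.1 * 0.47
V = 0.13 m^3

0.13


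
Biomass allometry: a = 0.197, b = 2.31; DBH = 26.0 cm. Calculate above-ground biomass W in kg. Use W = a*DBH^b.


Formula: W = a * DBH^b  (allometric power law)
DBH^b = 26.0^2.31 = 1856.0447
W = 0.197 * 1856.0447 = 365.6 kg

365.6


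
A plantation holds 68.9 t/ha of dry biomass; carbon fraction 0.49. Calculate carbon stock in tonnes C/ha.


Formula: Carbon Stock = Biomass * Carbon Fraction
C = 68.9 t/ha * 0.49
C = 33.8 t C/ha

33.8


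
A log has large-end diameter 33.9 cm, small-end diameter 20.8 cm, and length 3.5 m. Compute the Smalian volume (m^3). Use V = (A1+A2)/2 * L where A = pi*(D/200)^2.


Smalian: V = (A1 + A2)/2 * L,  A = pi*(D/200)^2
A1 = pi*(33.9/200)^2 = 0.090259 m^2
A2 = pi*(20.8/200)^2 = 0.033979 m^2
V = (0.090259+0.033979)/2*3.5 = 0.2174 m^3

0.2174


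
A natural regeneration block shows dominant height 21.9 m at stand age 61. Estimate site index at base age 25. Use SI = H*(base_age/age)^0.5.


Formula: SI = H_dom * (base_age / age)^0.5
Age ratio = 25 / 61 = 0.40984
sqrt(age_ratio) = 0.64018
SI = 21.9 * 0.64018 = 14.0 m

14.0


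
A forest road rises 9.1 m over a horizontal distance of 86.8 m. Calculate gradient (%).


Formula: Gradient = rise / run * 100
Gradient = 9.1 / 86.8 * 100 = 10.5%

10.5
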